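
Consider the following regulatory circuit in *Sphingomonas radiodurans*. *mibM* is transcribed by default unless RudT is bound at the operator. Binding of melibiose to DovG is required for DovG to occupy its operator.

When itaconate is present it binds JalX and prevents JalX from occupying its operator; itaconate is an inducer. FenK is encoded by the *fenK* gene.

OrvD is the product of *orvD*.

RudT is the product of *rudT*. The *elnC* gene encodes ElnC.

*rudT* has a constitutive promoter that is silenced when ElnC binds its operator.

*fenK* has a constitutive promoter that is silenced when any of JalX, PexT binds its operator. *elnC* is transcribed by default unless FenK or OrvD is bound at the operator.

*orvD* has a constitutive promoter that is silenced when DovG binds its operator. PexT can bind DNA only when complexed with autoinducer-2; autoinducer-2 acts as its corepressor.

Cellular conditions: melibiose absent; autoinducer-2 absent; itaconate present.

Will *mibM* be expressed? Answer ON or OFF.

OFF

Itaconate is present, so JalX is inactive.
Autoinducer-2 is absent, so PexT is inactive.
With no repressor bound, *fenK* is transcribed.
So FenK is produced and active.
Melibiose is absent, so DovG is inactive.
With no repressor bound, *orvD* is transcribed.
So OrvD is produced and active.
With repressor FenK bound, *elnC* is not transcribed.
So ElnC is not produced.
With no repressor bound, *rudT* is transcribed.
So RudT is produced and active.
With repressor RudT bound, *mibM* is not transcribed.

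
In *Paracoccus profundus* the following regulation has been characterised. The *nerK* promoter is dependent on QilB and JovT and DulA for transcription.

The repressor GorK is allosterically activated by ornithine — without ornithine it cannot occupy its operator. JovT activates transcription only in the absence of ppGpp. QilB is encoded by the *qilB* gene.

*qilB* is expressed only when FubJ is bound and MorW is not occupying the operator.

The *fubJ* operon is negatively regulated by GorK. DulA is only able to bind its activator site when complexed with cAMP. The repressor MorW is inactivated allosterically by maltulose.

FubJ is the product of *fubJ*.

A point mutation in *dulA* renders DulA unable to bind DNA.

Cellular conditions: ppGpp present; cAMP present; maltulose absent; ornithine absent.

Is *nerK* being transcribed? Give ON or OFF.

Maltulose is absent, so MorW is active.
Ornithine is absent, so GorK is inactive.
With no repressor bound, *fubJ* is transcribed.
So FubJ is produced and active.
With repressor MorW bound, *qilB* is not transcribed.
So QilB is not produced.
ppGpp is present, so JovT is inactive.
DulA is non-functional in this strain, so it has no effect.
Required activator QilB is absent, so *nerK* is not transcribed.

OFF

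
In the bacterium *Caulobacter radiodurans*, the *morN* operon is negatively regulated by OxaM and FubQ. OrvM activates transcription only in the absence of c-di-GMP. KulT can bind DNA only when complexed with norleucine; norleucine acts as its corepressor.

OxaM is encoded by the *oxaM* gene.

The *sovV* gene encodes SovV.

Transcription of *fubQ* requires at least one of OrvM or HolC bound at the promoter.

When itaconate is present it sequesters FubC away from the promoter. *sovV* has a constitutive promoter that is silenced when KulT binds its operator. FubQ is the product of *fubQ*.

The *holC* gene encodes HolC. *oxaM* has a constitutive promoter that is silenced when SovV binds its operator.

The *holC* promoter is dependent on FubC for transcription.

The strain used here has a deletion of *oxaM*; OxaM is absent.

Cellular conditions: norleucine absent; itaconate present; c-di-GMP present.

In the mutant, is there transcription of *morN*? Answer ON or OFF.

OxaM is non-functional in this strain, so it has no effect.
c-di-GMP is present, so OrvM is inactive.
Itaconate is present, so FubC is inactive.
Required activator FubC is absent, so *holC* is not transcribed.
So HolC is not produced.
No activator is available at the *fubQ* promoter, so *fubQ* is not transcribed.
So FubQ is not produced.
With no repressor bound, *morN* is transcribed.

ON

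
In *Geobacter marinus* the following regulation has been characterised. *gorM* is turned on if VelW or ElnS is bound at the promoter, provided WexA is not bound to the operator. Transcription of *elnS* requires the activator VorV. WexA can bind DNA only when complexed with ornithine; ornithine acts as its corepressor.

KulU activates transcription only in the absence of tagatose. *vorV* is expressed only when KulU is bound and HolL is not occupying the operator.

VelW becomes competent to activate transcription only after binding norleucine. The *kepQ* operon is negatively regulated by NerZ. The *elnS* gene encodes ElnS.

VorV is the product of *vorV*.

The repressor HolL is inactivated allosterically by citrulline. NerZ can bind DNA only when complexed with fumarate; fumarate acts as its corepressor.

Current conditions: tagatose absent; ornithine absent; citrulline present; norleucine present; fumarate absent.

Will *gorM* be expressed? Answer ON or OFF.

ON

Norleucine is present, so VelW is active.
Ornithine is absent, so WexA is inactive.
Tagatose is absent, so KulU is active.
Citrulline is present, so HolL is inactive.
No repressor is bound and KulU is active, so *vorV* is transcribed.
So VorV is produced and active.
No repressor is bound and VorV is active, so *elnS* is transcribed.
So ElnS is produced and active.
Activator VelW is present, so *gorM* is transcribed.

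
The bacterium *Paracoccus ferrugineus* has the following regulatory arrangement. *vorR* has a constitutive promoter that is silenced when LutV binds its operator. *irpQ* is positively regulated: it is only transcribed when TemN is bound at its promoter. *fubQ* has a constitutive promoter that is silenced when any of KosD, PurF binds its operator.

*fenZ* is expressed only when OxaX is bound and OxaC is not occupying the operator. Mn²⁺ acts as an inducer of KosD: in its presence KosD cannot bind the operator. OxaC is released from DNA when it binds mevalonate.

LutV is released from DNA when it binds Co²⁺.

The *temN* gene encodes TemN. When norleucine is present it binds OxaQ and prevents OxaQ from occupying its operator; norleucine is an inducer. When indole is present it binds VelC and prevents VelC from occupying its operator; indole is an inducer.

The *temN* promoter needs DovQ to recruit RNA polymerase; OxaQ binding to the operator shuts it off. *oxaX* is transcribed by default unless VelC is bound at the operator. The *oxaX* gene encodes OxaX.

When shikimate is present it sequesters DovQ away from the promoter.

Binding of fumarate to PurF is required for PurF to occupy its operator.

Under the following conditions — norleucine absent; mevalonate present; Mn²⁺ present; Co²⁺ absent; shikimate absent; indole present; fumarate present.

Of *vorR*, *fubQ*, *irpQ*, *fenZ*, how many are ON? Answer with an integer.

1

Co²⁺ is absent, so LutV is active.
With repressor LutV bound, *vorR* is not transcribed.
→ *vorR* is OFF.
Mn²⁺ is present, so KosD is inactive.
Fumarate is present, so PurF is active.
With repressor PurF bound, *fubQ* is not transcribed.
→ *fubQ* is OFF.
Norleucine is absent, so OxaQ is active.
Shikimate is absent, so DovQ is active.
With repressor OxaQ bound, *temN* is not transcribed.
So TemN is not produced.
Required activator TemN is absent, so *irpQ* is not transcribed.
→ *irpQ* is OFF.
Indole is present, so VelC is inactive.
With no repressor bound, *oxaX* is transcribed.
So OxaX is produced and active.
Mevalonate is present, so OxaC is inactive.
No repressor is bound and OxaX is active, so *fenZ* is transcribed.
→ *fenZ* is ON.
1 of the 4 genes is transcribed.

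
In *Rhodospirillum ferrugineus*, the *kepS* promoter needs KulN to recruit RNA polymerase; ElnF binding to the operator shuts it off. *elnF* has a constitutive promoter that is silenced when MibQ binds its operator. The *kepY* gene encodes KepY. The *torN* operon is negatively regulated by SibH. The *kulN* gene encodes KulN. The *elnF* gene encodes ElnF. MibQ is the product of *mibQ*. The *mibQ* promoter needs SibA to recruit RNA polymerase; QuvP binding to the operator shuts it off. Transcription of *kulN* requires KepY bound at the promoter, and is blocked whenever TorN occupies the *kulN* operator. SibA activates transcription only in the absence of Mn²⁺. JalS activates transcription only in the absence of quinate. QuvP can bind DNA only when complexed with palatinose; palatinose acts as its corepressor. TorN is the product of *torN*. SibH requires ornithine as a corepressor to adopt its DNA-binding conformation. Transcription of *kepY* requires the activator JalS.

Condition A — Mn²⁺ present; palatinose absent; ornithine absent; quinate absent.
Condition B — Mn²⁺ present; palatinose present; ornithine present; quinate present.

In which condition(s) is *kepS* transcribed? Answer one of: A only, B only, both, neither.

Condition A:
Mn²⁺ is present, so SibA is inactive.
Palatinose is absent, so QuvP is inactive.
Required activator SibA is absent, so *mibQ* is not transcribed.
So MibQ is not produced.
With no repressor bound, *elnF* is transcribed.
So ElnF is produced and active.
Ornithine is absent, so SibH is inactive.
With no repressor bound, *torN* is transcribed.
So TorN is produced and active.
Quinate is absent, so JalS is active.
No repressor is bound and JalS is active, so *kepY* is transcribed.
So KepY is produced and active.
With repressor TorN bound, *kulN* is not transcribed.
So KulN is not produced.
With repressor ElnF bound, *kepS* is not transcribed.
→ *kepS* is OFF in A.
Condition B:
Mn²⁺ is present, so SibA is inactive.
Palatinose is present, so QuvP is active.
With repressor QuvP bound, *mibQ* is not transcribed.
So MibQ is not produced.
With no repressor bound, *elnF* is transcribed.
So ElnF is produced and active.
Ornithine is present, so SibH is active.
With repressor SibH bound, *torN* is not transcribed.
So TorN is not produced.
Quinate is present, so JalS is inactive.
Required activator JalS is absent, so *kepY* is not transcribed.
So KepY is not produced.
Required activator KepY is absent, so *kulN* is not transcribed.
So KulN is not produced.
With repressor ElnF bound, *kepS* is not transcribed.
→ *kepS* is OFF in B.

neither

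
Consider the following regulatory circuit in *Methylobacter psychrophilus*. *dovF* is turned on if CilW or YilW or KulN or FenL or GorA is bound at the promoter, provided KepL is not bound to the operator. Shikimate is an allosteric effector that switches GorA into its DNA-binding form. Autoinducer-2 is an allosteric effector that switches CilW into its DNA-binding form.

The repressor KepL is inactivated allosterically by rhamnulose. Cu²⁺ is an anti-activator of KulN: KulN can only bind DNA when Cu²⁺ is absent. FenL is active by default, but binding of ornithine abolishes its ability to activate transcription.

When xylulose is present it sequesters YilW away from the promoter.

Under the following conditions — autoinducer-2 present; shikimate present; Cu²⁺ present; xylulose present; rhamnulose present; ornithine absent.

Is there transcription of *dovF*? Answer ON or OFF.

Autoinducer-2 is present, so CilW is active.
Xylulose is present, so YilW is inactive.
Rhamnulose is present, so KepL is inactive.
Cu²⁺ is present, so KulN is inactive.
Ornithine is absent, so FenL is active.
Shikimate is present, so GorA is active.
Activator CilW is present, so *dovF* is transcribed.

ON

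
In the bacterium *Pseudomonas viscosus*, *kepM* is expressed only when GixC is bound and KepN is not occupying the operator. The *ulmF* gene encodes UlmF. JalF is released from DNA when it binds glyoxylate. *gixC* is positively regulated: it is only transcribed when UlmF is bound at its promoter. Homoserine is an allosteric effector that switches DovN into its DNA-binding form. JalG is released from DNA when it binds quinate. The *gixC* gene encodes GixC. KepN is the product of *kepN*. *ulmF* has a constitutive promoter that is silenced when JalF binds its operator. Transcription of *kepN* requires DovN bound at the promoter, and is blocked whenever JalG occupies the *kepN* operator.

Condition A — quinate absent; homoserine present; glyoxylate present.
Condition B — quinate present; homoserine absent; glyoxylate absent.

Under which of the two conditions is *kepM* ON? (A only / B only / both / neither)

Condition A:
Quinate is absent, so JalG is active.
Homoserine is present, so DovN is active.
With repressor JalG bound, *kepN* is not transcribed.
So KepN is not produced.
Glyoxylate is present, so JalF is inactive.
With no repressor bound, *ulmF* is transcribed.
So UlmF is produced and active.
No repressor is bound and UlmF is active, so *gixC* is transcribed.
So GixC is produced and active.
No repressor is bound and GixC is active, so *kepM* is transcribed.
→ *kepM* is ON in A.
Condition B:
Quinate is present, so JalG is inactive.
Homoserine is absent, so DovN is inactive.
Required activator DovN is absent, so *kepN* is not transcribed.
So KepN is not produced.
Glyoxylate is absent, so JalF is active.
With repressor JalF bound, *ulmF* is not transcribed.
So UlmF is not produced.
Required activator UlmF is absent, so *gixC* is not transcribed.
So GixC is not produced.
Required activator GixC is absent, so *kepM* is not transcribed.
→ *kepM* is OFF in B.

A only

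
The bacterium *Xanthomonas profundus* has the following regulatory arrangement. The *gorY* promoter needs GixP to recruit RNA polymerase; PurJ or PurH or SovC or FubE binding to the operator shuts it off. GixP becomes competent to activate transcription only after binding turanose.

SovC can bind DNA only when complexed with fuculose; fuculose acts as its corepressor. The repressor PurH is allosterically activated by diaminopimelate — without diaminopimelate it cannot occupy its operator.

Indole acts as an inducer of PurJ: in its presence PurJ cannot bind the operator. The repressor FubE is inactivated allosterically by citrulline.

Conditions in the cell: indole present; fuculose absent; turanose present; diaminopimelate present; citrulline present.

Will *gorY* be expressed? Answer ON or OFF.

OFF

Indole is present, so PurJ is inactive.
Diaminopimelate is present, so PurH is active.
Turanose is present, so GixP is active.
Fuculose is absent, so SovC is inactive.
Citrulline is present, so FubE is inactive.
With repressor PurH bound, *gorY* is not transcribed.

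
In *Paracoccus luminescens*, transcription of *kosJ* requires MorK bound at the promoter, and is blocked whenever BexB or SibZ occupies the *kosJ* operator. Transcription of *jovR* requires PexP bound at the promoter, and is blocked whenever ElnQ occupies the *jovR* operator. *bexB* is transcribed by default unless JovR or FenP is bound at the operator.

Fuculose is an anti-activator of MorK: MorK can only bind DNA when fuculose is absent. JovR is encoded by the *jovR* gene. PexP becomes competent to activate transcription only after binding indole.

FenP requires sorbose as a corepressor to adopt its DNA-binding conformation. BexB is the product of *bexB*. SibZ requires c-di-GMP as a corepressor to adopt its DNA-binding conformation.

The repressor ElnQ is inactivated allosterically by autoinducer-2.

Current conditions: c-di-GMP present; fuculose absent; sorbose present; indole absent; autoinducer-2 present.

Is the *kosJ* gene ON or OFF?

Autoinducer-2 is present, so ElnQ is inactive.
Indole is absent, so PexP is inactive.
Required activator PexP is absent, so *jovR* is not transcribed.
So JovR is not produced.
Sorbose is present, so FenP is active.
With repressor FenP bound, *bexB* is not transcribed.
So BexB is not produced.
Fuculose is absent, so MorK is active.
c-di-GMP is present, so SibZ is active.
With repressor SibZ bound, *kosJ* is not transcribed.

OFF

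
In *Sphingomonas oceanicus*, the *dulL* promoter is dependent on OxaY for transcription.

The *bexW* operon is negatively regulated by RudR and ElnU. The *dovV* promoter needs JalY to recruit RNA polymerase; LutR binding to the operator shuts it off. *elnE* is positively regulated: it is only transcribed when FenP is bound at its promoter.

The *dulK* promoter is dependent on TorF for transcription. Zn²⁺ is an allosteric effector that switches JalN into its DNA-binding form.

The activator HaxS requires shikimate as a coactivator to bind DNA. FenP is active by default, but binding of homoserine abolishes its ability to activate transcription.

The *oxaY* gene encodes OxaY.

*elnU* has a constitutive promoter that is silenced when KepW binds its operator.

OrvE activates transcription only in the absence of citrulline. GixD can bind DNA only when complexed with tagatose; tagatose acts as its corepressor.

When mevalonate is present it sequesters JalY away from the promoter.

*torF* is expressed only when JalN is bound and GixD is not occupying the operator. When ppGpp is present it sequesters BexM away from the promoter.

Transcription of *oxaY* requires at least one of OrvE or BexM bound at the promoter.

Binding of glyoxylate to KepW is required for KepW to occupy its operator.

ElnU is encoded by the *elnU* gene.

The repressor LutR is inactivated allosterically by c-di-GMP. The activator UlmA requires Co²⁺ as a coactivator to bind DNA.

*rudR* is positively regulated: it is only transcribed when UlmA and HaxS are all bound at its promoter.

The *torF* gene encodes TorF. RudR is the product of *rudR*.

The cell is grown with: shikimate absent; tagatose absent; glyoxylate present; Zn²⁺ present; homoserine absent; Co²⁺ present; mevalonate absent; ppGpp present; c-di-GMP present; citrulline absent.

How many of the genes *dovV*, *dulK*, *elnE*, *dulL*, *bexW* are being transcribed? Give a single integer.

5

Mevalonate is absent, so JalY is active.
c-di-GMP is present, so LutR is inactive.
No repressor is bound and JalY is active, so *dovV* is transcribed.
→ *dovV* is ON.
Tagatose is absent, so GixD is inactive.
Zn²⁺ is present, so JalN is active.
No repressor is bound and JalN is active, so *torF* is transcribed.
So TorF is produced and active.
No repressor is bound and TorF is active, so *dulK* is transcribed.
→ *dulK* is ON.
Homoserine is absent, so FenP is active.
No repressor is bound and FenP is active, so *elnE* is transcribed.
→ *elnE* is ON.
Citrulline is absent, so OrvE is active.
ppGpp is present, so BexM is inactive.
Activator OrvE is present, so *oxaY* is transcribed.
So OxaY is produced and active.
No repressor is bound and OxaY is active, so *dulL* is transcribed.
→ *dulL* is ON.
Co²⁺ is present, so UlmA is active.
Shikimate is absent, so HaxS is inactive.
Required activator HaxS is absent, so *rudR* is not transcribed.
So RudR is not produced.
Glyoxylate is present, so KepW is active.
With repressor KepW bound, *elnU* is not transcribed.
So ElnU is not produced.
With no repressor bound, *bexW* is transcribed.
→ *bexW* is ON.
5 of the 5 genes are transcribed.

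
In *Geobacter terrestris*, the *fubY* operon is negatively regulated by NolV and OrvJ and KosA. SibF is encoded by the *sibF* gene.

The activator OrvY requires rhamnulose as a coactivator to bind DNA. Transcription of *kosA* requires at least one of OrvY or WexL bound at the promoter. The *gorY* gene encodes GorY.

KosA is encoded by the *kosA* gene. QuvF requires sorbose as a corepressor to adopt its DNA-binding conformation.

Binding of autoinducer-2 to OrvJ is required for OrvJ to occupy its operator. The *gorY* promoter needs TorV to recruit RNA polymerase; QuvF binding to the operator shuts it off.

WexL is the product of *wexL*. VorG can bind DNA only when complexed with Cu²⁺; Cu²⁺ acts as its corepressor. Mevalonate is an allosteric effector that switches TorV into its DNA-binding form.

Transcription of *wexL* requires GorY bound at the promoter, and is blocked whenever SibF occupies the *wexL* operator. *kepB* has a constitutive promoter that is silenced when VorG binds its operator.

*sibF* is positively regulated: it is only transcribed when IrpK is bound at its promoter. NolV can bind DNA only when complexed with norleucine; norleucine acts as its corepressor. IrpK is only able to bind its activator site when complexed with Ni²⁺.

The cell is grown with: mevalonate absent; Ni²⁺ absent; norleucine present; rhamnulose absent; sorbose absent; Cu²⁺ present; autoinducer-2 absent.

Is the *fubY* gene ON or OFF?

Norleucine is present, so NolV is active.
Autoinducer-2 is absent, so OrvJ is inactive.
Rhamnulose is absent, so OrvY is inactive.
Ni²⁺ is absent, so IrpK is inactive.
Required activator IrpK is absent, so *sibF* is not transcribed.
So SibF is not produced.
Sorbose is absent, so QuvF is inactive.
Mevalonate is absent, so TorV is inactive.
Required activator TorV is absent, so *gorY* is not transcribed.
So GorY is not produced.
Required activator GorY is absent, so *wexL* is not transcribed.
So WexL is not produced.
No activator is available at the *kosA* promoter, so *kosA* is not transcribed.
So KosA is not produced.
With repressor NolV bound, *fubY* is not transcribed.

OFF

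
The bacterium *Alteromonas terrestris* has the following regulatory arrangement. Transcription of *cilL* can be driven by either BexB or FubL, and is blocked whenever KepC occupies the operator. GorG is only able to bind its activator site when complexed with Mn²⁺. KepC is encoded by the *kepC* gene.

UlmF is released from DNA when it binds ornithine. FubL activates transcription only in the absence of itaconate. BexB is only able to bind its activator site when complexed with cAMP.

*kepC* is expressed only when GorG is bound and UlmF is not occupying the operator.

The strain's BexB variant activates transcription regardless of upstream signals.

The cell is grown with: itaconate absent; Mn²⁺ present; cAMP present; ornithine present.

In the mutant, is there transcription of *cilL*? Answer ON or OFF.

BexB is constitutively active in this strain.
Itaconate is absent, so FubL is active.
Mn²⁺ is present, so GorG is active.
Ornithine is present, so UlmF is inactive.
No repressor is bound and GorG is active, so *kepC* is transcribed.
So KepC is produced and active.
With repressor KepC bound, *cilL* is not transcribed.

OFF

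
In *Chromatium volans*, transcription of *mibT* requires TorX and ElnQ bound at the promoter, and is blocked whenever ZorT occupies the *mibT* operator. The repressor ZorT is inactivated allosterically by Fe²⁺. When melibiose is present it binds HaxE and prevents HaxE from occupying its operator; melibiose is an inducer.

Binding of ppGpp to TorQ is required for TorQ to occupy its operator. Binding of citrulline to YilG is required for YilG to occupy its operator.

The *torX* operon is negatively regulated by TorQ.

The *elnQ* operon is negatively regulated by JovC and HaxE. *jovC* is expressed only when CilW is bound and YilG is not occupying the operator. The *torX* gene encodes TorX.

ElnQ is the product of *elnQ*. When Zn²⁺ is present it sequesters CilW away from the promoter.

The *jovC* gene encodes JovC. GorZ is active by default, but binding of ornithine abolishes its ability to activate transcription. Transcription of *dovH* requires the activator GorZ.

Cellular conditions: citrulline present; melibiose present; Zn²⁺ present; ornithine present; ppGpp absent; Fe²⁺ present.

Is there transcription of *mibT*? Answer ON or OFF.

ON

ppGpp is absent, so TorQ is inactive.
With no repressor bound, *torX* is transcribed.
So TorX is produced and active.
Citrulline is present, so YilG is active.
Zn²⁺ is present, so CilW is inactive.
With repressor YilG bound, *jovC* is not transcribed.
So JovC is not produced.
Melibiose is present, so HaxE is inactive.
With no repressor bound, *elnQ* is transcribed.
So ElnQ is produced and active.
Fe²⁺ is present, so ZorT is inactive.
No repressor is bound and TorX and ElnQ are active, so *mibT* is transcribed.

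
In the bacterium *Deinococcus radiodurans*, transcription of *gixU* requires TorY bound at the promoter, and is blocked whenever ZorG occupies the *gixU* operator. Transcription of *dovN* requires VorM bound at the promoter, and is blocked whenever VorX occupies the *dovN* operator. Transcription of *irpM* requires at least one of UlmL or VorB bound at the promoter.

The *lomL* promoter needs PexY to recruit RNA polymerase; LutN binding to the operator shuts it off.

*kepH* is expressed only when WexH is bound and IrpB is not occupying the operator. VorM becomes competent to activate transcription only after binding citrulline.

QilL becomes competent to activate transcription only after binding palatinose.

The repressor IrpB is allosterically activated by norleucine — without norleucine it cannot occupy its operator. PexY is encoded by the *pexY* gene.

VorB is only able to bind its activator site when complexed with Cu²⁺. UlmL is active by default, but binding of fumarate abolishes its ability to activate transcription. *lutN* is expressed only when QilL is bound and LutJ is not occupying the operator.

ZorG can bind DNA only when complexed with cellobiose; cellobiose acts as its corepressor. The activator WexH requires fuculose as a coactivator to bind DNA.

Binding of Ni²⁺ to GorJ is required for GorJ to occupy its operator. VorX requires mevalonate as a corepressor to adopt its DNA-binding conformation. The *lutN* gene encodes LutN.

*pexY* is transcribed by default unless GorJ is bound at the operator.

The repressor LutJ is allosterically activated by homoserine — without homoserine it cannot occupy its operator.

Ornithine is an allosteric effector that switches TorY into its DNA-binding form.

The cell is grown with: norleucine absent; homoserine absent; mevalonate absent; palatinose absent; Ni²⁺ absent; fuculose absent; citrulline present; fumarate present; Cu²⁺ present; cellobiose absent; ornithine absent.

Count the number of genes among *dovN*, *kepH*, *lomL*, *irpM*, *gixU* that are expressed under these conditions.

Citrulline is present, so VorM is active.
Mevalonate is absent, so VorX is inactive.
No repressor is bound and VorM is active, so *dovN* is transcribed.
→ *dovN* is ON.
Norleucine is absent, so IrpB is inactive.
Fuculose is absent, so WexH is inactive.
Required activator WexH is absent, so *kepH* is not transcribed.
→ *kepH* is OFF.
Palatinose is absent, so QilL is inactive.
Homoserine is absent, so LutJ is inactive.
Required activator QilL is absent, so *lutN* is not transcribed.
So LutN is not produced.
Ni²⁺ is absent, so GorJ is inactive.
With no repressor bound, *pexY* is transcribed.
So PexY is produced and active.
No repressor is bound and PexY is active, so *lomL* is transcribed.
→ *lomL* is ON.
Fumarate is present, so UlmL is inactive.
Cu²⁺ is present, so VorB is active.
Activator VorB is present, so *irpM* is transcribed.
→ *irpM* is ON.
Cellobiose is absent, so ZorG is inactive.
Ornithine is absent, so TorY is inactive.
Required activator TorY is absent, so *gixU* is not transcribed.
→ *gixU* is OFF.
3 of the 5 genes are transcribed.

3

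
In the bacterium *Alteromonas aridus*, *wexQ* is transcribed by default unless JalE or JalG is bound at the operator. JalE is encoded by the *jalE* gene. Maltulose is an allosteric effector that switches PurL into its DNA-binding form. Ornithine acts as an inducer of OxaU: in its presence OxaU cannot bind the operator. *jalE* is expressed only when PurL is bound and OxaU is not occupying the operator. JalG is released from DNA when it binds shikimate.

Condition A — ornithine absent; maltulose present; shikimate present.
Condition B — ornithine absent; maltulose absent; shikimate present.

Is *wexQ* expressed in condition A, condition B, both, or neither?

Condition A:
Ornithine is absent, so OxaU is active.
Maltulose is present, so PurL is active.
With repressor OxaU bound, *jalE* is not transcribed.
So JalE is not produced.
Shikimate is present, so JalG is inactive.
With no repressor bound, *wexQ* is transcribed.
→ *wexQ* is ON in A.
Condition B:
Ornithine is absent, so OxaU is active.
Maltulose is absent, so PurL is inactive.
With repressor OxaU bound, *jalE* is not transcribed.
So JalE is not produced.
Shikimate is present, so JalG is inactive.
With no repressor bound, *wexQ* is transcribed.
→ *wexQ* is ON in B.

both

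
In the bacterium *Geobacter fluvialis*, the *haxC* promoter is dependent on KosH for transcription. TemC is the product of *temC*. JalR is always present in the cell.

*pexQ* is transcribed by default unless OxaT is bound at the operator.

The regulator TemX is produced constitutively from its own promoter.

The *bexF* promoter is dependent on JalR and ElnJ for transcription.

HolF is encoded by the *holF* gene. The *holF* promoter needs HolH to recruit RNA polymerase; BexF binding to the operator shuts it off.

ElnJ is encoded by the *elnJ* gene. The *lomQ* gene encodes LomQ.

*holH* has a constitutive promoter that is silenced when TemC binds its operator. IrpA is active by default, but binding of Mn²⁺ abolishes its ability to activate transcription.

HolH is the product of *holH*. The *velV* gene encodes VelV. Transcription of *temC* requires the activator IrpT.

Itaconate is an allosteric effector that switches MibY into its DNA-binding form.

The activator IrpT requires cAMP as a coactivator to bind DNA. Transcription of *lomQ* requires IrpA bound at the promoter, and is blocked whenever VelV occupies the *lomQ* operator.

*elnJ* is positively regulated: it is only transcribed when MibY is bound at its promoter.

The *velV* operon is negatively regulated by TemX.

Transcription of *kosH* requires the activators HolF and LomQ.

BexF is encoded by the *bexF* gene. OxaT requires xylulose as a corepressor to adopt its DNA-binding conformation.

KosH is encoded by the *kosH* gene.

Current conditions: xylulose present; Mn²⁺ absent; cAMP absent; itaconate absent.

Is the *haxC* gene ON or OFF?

ON

cAMP is absent, so IrpT is inactive.
Required activator IrpT is absent, so *temC* is not transcribed.
So TemC is not produced.
With no repressor bound, *holH* is transcribed.
So HolH is produced and active.
JalR is produced constitutively and is active.
Itaconate is absent, so MibY is inactive.
Required activator MibY is absent, so *elnJ* is not transcribed.
So ElnJ is not produced.
Required activator ElnJ is absent, so *bexF* is not transcribed.
So BexF is not produced.
No repressor is bound and HolH is active, so *holF* is transcribed.
So HolF is produced and active.
Mn²⁺ is absent, so IrpA is active.
TemX is produced constitutively and is active.
With repressor TemX bound, *velV* is not transcribed.
So VelV is not produced.
No repressor is bound and IrpA is active, so *lomQ* is transcribed.
So LomQ is produced and active.
No repressor is bound and HolF and LomQ are active, so *kosH* is transcribed.
So KosH is produced and active.
No repressor is bound and KosH is active, so *haxC* is transcribed.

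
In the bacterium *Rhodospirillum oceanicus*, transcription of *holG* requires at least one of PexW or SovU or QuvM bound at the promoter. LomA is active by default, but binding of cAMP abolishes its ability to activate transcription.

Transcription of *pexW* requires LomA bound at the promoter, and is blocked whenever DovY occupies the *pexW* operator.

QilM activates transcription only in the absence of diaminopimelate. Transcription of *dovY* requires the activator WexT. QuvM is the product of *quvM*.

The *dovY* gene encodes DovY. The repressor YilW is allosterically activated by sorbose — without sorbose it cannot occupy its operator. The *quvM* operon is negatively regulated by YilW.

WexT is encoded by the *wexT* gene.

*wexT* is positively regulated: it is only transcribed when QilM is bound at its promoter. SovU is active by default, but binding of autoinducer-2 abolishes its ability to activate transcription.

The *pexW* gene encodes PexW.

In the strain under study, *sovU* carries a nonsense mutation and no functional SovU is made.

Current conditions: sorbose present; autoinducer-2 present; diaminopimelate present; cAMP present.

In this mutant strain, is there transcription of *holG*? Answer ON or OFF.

OFF

cAMP is present, so LomA is inactive.
Diaminopimelate is present, so QilM is inactive.
Required activator QilM is absent, so *wexT* is not transcribed.
So WexT is not produced.
Required activator WexT is absent, so *dovY* is not transcribed.
So DovY is not produced.
Required activator LomA is absent, so *pexW* is not transcribed.
So PexW is not produced.
SovU is non-functional in this strain, so it has no effect.
Sorbose is present, so YilW is active.
With repressor YilW bound, *quvM* is not transcribed.
So QuvM is not produced.
No activator is available at the *holG* promoter, so *holG* is not transcribed.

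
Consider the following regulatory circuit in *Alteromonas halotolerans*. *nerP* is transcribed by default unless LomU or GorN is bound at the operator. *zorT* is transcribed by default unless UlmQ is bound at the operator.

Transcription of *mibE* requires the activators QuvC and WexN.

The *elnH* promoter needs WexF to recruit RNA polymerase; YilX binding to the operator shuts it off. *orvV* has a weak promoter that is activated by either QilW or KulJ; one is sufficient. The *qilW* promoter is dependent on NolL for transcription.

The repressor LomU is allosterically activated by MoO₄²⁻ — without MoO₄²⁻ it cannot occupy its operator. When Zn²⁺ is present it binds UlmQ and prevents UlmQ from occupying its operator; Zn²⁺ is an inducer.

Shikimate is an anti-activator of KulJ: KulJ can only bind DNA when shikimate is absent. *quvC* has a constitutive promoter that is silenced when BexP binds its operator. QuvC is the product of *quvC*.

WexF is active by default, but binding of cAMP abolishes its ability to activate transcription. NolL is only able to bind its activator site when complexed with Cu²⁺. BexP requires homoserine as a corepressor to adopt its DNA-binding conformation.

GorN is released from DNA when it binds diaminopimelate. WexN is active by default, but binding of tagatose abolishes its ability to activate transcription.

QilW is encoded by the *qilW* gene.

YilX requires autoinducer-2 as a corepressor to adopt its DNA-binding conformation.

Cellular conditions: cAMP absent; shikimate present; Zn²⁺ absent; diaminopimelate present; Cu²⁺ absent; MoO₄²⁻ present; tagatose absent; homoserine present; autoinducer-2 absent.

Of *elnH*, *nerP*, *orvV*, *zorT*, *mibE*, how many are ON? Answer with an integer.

Autoinducer-2 is absent, so YilX is inactive.
cAMP is absent, so WexF is active.
No repressor is bound and WexF is active, so *elnH* is transcribed.
→ *elnH* is ON.
MoO₄²⁻ is present, so LomU is active.
Diaminopimelate is present, so GorN is inactive.
With repressor LomU bound, *nerP* is not transcribed.
→ *nerP* is OFF.
Cu²⁺ is absent, so NolL is inactive.
Required activator NolL is absent, so *qilW* is not transcribed.
So QilW is not produced.
Shikimate is present, so KulJ is inactive.
No activator is available at the *orvV* promoter, so *orvV* is not transcribed.
→ *orvV* is OFF.
Zn²⁺ is absent, so UlmQ is active.
With repressor UlmQ bound, *zorT* is not transcribed.
→ *zorT* is OFF.
Homoserine is present, so BexP is active.
With repressor BexP bound, *quvC* is not transcribed.
So QuvC is not produced.
Tagatose is absent, so WexN is active.
Required activator QuvC is absent, so *mibE* is not transcribed.
→ *mibE* is OFF.
1 of the 5 genes is transcribed.

1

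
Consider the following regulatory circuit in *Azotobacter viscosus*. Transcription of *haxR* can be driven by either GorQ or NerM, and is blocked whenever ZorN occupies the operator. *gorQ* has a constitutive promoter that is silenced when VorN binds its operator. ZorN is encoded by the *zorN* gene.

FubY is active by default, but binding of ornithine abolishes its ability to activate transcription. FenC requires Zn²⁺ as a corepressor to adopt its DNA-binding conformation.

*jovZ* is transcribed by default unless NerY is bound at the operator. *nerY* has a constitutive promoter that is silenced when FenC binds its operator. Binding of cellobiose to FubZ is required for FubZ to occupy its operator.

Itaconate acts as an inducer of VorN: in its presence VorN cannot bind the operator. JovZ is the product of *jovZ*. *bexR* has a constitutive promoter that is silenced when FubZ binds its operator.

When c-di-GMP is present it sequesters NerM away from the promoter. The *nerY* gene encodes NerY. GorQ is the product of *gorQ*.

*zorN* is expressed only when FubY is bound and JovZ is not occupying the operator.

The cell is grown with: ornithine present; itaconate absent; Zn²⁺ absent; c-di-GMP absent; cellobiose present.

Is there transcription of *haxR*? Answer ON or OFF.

Itaconate is absent, so VorN is active.
With repressor VorN bound, *gorQ* is not transcribed.
So GorQ is not produced.
c-di-GMP is absent, so NerM is active.
Ornithine is present, so FubY is inactive.
Zn²⁺ is absent, so FenC is inactive.
With no repressor bound, *nerY* is transcribed.
So NerY is produced and active.
With repressor NerY bound, *jovZ* is not transcribed.
So JovZ is not produced.
Required activator FubY is absent, so *zorN* is not transcribed.
So ZorN is not produced.
Activator NerM is present, so *haxR* is transcribed.

ON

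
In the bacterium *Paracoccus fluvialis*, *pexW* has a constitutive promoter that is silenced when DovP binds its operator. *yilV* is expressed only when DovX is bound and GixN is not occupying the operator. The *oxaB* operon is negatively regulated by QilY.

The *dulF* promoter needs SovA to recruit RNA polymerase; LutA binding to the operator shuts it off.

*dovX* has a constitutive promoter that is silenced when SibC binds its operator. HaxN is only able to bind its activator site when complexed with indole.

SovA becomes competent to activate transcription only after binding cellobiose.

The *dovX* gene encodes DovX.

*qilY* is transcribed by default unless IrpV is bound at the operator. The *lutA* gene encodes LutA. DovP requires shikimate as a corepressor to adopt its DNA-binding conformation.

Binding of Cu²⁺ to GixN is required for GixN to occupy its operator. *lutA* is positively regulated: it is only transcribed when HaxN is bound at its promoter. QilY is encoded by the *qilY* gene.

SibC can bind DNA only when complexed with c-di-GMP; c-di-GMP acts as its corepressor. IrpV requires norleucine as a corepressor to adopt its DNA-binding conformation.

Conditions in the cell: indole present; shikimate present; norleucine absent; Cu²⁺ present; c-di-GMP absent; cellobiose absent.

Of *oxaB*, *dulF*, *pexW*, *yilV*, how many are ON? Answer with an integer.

Norleucine is absent, so IrpV is inactive.
With no repressor bound, *qilY* is transcribed.
So QilY is produced and active.
With repressor QilY bound, *oxaB* is not transcribed.
→ *oxaB* is OFF.
Indole is present, so HaxN is active.
No repressor is bound and HaxN is active, so *lutA* is transcribed.
So LutA is produced and active.
Cellobiose is absent, so SovA is inactive.
With repressor LutA bound, *dulF* is not transcribed.
→ *dulF* is OFF.
Shikimate is present, so DovP is active.
With repressor DovP bound, *pexW* is not transcribed.
→ *pexW* is OFF.
c-di-GMP is absent, so SibC is inactive.
With no repressor bound, *dovX* is transcribed.
So DovX is produced and active.
Cu²⁺ is present, so GixN is active.
With repressor GixN bound, *yilV* is not transcribed.
→ *yilV* is OFF.
0 of the 4 genes are transcribed.

0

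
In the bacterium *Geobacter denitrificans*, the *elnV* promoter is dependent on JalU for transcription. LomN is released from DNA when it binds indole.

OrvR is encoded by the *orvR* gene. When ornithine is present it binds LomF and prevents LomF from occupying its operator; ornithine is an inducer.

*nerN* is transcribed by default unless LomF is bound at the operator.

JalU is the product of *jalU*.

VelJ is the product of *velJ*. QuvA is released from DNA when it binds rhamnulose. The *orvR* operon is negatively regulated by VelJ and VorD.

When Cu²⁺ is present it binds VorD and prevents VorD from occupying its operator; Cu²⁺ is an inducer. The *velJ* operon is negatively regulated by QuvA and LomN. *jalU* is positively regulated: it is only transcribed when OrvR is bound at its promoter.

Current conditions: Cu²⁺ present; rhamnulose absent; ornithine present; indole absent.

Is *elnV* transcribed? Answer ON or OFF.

Rhamnulose is absent, so QuvA is active.
Indole is absent, so LomN is active.
With repressor QuvA bound, *velJ* is not transcribed.
So VelJ is not produced.
Cu²⁺ is present, so VorD is inactive.
With no repressor bound, *orvR* is transcribed.
So OrvR is produced and active.
No repressor is bound and OrvR is active, so *jalU* is transcribed.
So JalU is produced and active.
No repressor is bound and JalU is active, so *elnV* is transcribed.

ON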